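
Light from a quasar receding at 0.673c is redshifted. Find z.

β = 0.673
(1+β)/(1-β) = 1.673/0.327 = 5.116
√(5.116) = 2.262
z = 2.262 - 1 = 1.262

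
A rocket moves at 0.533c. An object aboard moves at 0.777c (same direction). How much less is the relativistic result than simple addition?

Classical: u' + v = 0.777 + 0.533 = 1.31c
Relativistic: u = (0.777 + 0.533)/(1 + 0.414141) = 1.31/1.414141 = 0.9264c
Difference: 1.31 - 0.9264 = 0.3836c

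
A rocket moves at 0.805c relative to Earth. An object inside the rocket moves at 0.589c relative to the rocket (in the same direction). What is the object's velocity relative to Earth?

u = (u' + v)/(1 + u'v/c²)
Numerator: 0.589 + 0.805 = 1.394
Denominator: 1 + 0.474145 = 1.474145
u = 1.394/1.474145 = 0.9456c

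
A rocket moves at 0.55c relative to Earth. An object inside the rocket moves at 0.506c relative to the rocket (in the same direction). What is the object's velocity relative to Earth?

u = (u' + v)/(1 + u'v/c²)
Numerator: 0.506 + 0.55 = 1.056
Denominator: 1 + 0.2783 = 1.2783
u = 1.056/1.2783 = 0.8261c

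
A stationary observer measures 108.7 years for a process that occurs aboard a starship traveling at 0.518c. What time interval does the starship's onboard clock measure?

Dilated time Δt = 108.7 years
γ = 1/√(1 - 0.518²) = 1.1691
Δt₀ = Δt/γ = 108.7/1.1691 = 92.98 years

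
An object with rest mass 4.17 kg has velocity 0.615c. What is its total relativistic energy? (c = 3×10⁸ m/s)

γ = 1/√(1 - 0.615²) = 1.2682
mc² = 4.17 × (3×10⁸)² = 3.753×10¹⁷ J
E = γmc² = 1.2682 × 3.753×10¹⁷ = 4.760×10¹⁷ J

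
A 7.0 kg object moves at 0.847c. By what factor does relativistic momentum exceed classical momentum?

p_rel = γmv, p_class = mv
Ratio = γ = 1/√(1 - 0.847²) = 1.881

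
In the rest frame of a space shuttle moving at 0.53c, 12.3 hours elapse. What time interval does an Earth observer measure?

Proper time Δt₀ = 12.3 hours
γ = 1/√(1 - 0.53²) = 1.179
Δt = γΔt₀ = 1.179 × 12.3 = 14.50 hours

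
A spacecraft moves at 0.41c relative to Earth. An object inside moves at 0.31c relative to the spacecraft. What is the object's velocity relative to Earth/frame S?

u = (u' + v)/(1 + u'v/c²)
Numerator: 0.31 + 0.41 = 0.72
Denominator: 1 + 0.1271 = 1.1271
u = 0.72/1.1271 = 0.6388c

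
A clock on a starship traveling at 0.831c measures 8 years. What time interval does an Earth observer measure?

Proper time Δt₀ = 8 years
γ = 1/√(1 - 0.831²) = 1.798
Δt = γΔt₀ = 1.798 × 8 = 14.38 years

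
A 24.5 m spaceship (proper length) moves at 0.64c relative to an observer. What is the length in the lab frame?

Proper length L₀ = 24.5 m
γ = 1/√(1 - 0.64²) = 1.301
L = L₀/γ = 24.5/1.301 = 18.83 m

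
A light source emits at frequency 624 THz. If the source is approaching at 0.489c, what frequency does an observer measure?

β = v/c = 0.489
(1+β)/(1-β) = 1.489/0.511 = 2.914
Doppler factor = √(2.914) = 1.707
f_obs = 624 × 1.707 = 1065 THz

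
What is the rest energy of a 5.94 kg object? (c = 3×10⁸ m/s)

c² = (3×10⁸)² = 9.000×10¹⁶ m²/s²
E₀ = mc² = 5.94 × 9.000×10¹⁶ = 5.346×10¹⁷ J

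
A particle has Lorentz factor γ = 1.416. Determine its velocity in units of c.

From γ = 1/√(1 - v²/c²):
1/γ² = 1/1.416² = 0.4987
v²/c² = 1 - 0.4987 = 0.5013
v/c = √(0.5013) = 0.7080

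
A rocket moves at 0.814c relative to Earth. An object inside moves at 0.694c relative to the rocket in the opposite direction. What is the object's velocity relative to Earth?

Object's velocity in rocket frame is u' = -0.694c
u = (u' + v)/(1 + u'v/c²) = (v - 0.694)/(1 - 0.694·v/c²)
Numerator: 0.814 - 0.694 = 0.12
Denominator: 1 - 0.564916 = 0.435084
u = 0.12/0.435084 = 0.2758c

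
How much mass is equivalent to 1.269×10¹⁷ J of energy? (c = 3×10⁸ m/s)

From E = mc², we get m = E/c²
c² = (3×10⁸)² = 9×10¹⁶ m²/s²
m = 1.269×10¹⁷ / 9×10¹⁶ = 1.410 kg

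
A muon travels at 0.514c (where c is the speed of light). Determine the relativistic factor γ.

v/c = 0.514, so (v/c)² = 0.264196
1 - (v/c)² = 0.735804
γ = 1/√(0.735804) = 1.166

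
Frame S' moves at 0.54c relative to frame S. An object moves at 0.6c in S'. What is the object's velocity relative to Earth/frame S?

u = (u' + v)/(1 + u'v/c²)
Numerator: 0.6 + 0.54 = 1.14
Denominator: 1 + 0.324 = 1.324
u = 1.14/1.324 = 0.8610c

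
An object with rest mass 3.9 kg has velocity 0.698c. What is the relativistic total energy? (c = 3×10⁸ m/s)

γ = 1/√(1 - 0.698²) = 1.3965
mc² = 3.9 × (3×10⁸)² = 3.510×10¹⁷ J
E = γmc² = 1.3965 × 3.510×10¹⁷ = 4.902×10¹⁷ J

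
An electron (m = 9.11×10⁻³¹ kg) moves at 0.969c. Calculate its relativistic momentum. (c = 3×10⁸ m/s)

γ = 1/√(1 - 0.969²) = 4.048
v = 0.969 × 3×10⁸ = 2.907×10⁸ m/s
p = γmv = 4.048 × 9.11×10⁻³¹ × 2.907×10⁸ = 1.072×10⁻²¹ kg·m/s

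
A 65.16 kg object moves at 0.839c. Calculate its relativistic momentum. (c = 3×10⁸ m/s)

γ = 1/√(1 - 0.839²) = 1.838
v = 0.839 × 3×10⁸ = 2.517×10⁸ m/s
p = γmv = 1.838 × 65.16 × 2.517×10⁸ = 3.014×10¹⁰ kg·m/s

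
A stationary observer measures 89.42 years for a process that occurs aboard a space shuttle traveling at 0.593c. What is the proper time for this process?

Dilated time Δt = 89.42 years
γ = 1/√(1 - 0.593²) = 1.242
Δt₀ = Δt/γ = 89.42/1.242 = 72.00 years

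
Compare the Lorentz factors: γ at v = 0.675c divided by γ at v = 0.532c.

γ₁ = 1/√(1 - 0.675²) = 1.3553
γ₂ = 1/√(1 - 0.532²) = 1.1810
γ₁/γ₂ = 1.3553/1.1810 = 1.148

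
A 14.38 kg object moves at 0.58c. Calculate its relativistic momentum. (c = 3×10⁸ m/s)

γ = 1/√(1 - 0.58²) = 1.2276
v = 0.58 × 3×10⁸ = 1.740×10⁸ m/s
p = γmv = 1.2276 × 14.38 × 1.740×10⁸ = 3.072×10⁹ kg·m/s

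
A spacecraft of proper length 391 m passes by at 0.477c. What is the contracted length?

Proper length L₀ = 391 m
γ = 1/√(1 - 0.477²) = 1.13778
L = L₀/γ = 391/1.13778 = 343.7 m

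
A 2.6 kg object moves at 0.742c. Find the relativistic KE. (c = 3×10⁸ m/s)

γ = 1/√(1 - 0.742²) = 1.4916
γ - 1 = 0.4916
KE = (γ-1)mc² = 0.4916 × 2.6 × (3×10⁸)² = 1.150×10¹⁷ J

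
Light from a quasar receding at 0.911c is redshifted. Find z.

β = 0.911
(1+β)/(1-β) = 1.911/0.089 = 21.47
√(21.47) = 4.634
z = 4.634 - 1 = 3.634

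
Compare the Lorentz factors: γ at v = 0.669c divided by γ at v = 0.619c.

γ₁ = 1/√(1 - 0.669²) = 1.345
γ₂ = 1/√(1 - 0.619²) = 1.273
γ₁/γ₂ = 1.345/1.273 = 1.057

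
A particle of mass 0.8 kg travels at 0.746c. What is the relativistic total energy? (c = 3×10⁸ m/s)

γ = 1/√(1 - 0.746²) = 1.502
mc² = 0.8 × (3×10⁸)² = 7.200×10¹⁶ J
E = γmc² = 1.502 × 7.200×10¹⁶ = 1.081×10¹⁷ J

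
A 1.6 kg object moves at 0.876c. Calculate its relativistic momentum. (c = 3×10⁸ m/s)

γ = 1/√(1 - 0.876²) = 2.0734
v = 0.876 × 3×10⁸ = 2.628×10⁸ m/s
p = γmv = 2.0734 × 1.6 × 2.628×10⁸ = 8.718×10⁸ kg·m/s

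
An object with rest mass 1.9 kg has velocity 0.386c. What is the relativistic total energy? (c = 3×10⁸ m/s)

γ = 1/√(1 - 0.386²) = 1.084
mc² = 1.9 × (3×10⁸)² = 1.710×10¹⁷ J
E = γmc² = 1.084 × 1.710×10¹⁷ = 1.854×10¹⁷ J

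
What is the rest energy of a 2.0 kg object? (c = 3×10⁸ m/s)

c² = (3×10⁸)² = 9.000×10¹⁶ m²/s²
E₀ = mc² = 2.0 × 9.000×10¹⁶ = 1.800×10¹⁷ J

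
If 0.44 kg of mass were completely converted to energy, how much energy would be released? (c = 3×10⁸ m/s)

Using E = mc²:
c² = (3×10⁸)² = 9×10¹⁶ m²/s²
E = 0.44 × 9×10¹⁶ = 3.960×10¹⁶ J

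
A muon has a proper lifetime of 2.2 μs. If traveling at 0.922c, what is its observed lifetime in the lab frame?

Proper lifetime τ₀ = 2.2 μs
γ = 1/√(1 - 0.922²) = 2.5827
τ = γτ₀ = 2.5827 × 2.2 μs = 5.682 μs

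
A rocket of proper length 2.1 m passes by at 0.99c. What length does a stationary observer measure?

Proper length L₀ = 2.1 m
γ = 1/√(1 - 0.99²) = 7.089
L = L₀/γ = 2.1/7.089 = 0.2962 m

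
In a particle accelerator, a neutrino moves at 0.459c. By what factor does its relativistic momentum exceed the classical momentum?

p_rel = γmv, p_class = mv
Ratio = γ = 1/√(1 - 0.459²)
= 1/√(0.789319) = 1.126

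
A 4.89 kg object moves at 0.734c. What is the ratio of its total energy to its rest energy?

E = γmc², E₀ = mc²
E/E₀ = γ = 1/√(1 - 0.734²) = 1.472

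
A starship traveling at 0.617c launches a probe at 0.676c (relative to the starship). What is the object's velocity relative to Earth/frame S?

u = (u' + v)/(1 + u'v/c²)
Numerator: 0.676 + 0.617 = 1.293
Denominator: 1 + 0.417092 = 1.417092
u = 1.293/1.417092 = 0.9124c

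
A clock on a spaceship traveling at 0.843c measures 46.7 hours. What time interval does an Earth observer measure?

Proper time Δt₀ = 46.7 hours
γ = 1/√(1 - 0.843²) = 1.859
Δt = γΔt₀ = 1.859 × 46.7 = 86.82 hours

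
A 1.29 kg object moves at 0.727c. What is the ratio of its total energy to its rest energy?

E = γmc², E₀ = mc²
E/E₀ = γ = 1/√(1 - 0.727²) = 1.456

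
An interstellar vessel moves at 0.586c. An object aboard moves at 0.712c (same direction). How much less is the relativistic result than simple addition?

Classical: u' + v = 0.712 + 0.586 = 1.298c
Relativistic: u = (0.712 + 0.586)/(1 + 0.417232) = 1.298/1.417232 = 0.9159c
Difference: 1.298 - 0.9159 = 0.3821c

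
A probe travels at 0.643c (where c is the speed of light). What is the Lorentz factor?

v/c = 0.643, so (v/c)² = 0.413449
1 - (v/c)² = 0.586551
γ = 1/√(0.586551) = 1.306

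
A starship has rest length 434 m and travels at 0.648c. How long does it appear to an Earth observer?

Proper length L₀ = 434 m
γ = 1/√(1 - 0.648²) = 1.31296
L = L₀/γ = 434/1.31296 = 330.6 m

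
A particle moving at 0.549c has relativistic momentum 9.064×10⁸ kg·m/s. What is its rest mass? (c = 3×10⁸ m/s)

γ = 1/√(1 - 0.549²) = 1.1964
v = 0.549 × 3×10⁸ = 1.647×10⁸ m/s
m = p/(γv) = 9.064×10⁸/(1.1964 × 1.647×10⁸) = 4.600 kg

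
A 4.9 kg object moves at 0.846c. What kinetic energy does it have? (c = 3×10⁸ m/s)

γ = 1/√(1 - 0.846²) = 1.8755
γ - 1 = 0.8755
KE = (γ-1)mc² = 0.8755 × 4.9 × (3×10⁸)² = 3.861×10¹⁷ J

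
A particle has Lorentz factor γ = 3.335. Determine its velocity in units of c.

From γ = 1/√(1 - v²/c²):
1/γ² = 1/3.335² = 0.08991
v²/c² = 1 - 0.08991 = 0.9101
v/c = √(0.9101) = 0.9540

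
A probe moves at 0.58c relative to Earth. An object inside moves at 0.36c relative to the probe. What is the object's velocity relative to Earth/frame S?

u = (u' + v)/(1 + u'v/c²)
Numerator: 0.36 + 0.58 = 0.94
Denominator: 1 + 0.2088 = 1.2088
u = 0.94/1.2088 = 0.7776c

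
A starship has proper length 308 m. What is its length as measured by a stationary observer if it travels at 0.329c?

Proper length L₀ = 308 m
γ = 1/√(1 - 0.329²) = 1.05895
L = L₀/γ = 308/1.05895 = 290.9 m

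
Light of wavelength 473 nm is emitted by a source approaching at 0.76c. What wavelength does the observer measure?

β = 0.76
Wavelength Doppler factor = √(0.24/1.76) = √(0.1364) = 0.3693
λ_obs = 473 × 0.3693 = 174.7 nm (blueshift)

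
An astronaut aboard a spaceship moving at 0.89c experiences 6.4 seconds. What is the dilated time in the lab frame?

Proper time Δt₀ = 6.4 seconds
γ = 1/√(1 - 0.89²) = 2.193
Δt = γΔt₀ = 2.193 × 6.4 = 14.04 seconds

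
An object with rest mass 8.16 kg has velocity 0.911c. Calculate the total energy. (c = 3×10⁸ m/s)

γ = 1/√(1 - 0.911²) = 2.425
mc² = 8.16 × (3×10⁸)² = 7.344×10¹⁷ J
E = γmc² = 2.425 × 7.344×10¹⁷ = 1.781×10¹⁸ J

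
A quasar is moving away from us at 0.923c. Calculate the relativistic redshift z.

β = 0.923
(1+β)/(1-β) = 1.923/0.077 = 24.97
√(24.97) = 4.997
z = 4.997 - 1 = 3.997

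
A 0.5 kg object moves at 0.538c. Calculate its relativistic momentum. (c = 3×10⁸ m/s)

γ = 1/√(1 - 0.538²) = 1.18632
v = 0.538 × 3×10⁸ = 1.614×10⁸ m/s
p = γmv = 1.18632 × 0.5 × 1.614×10⁸ = 9.574×10⁷ kg·m/s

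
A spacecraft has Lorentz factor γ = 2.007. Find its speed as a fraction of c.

From γ = 1/√(1 - v²/c²):
1/γ² = 1/2.007² = 0.2483
v²/c² = 1 - 0.2483 = 0.7517
v/c = √(0.7517) = 0.8670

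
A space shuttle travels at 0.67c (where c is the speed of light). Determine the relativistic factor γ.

v/c = 0.67, so (v/c)² = 0.4489
1 - (v/c)² = 0.5511
γ = 1/√(0.5511) = 1.347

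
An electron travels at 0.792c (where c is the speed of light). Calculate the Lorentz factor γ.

v/c = 0.792, so (v/c)² = 0.627264
1 - (v/c)² = 0.372736
γ = 1/√(0.372736) = 1.638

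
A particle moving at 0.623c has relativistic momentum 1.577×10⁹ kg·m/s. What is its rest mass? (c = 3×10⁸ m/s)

γ = 1/√(1 - 0.623²) = 1.2784
v = 0.623 × 3×10⁸ = 1.869×10⁸ m/s
m = p/(γv) = 1.577×10⁹/(1.2784 × 1.869×10⁸) = 6.600 kg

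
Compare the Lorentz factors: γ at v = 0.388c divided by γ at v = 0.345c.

γ₁ = 1/√(1 - 0.388²) = 1.0850
γ₂ = 1/√(1 - 0.345²) = 1.0654
γ₁/γ₂ = 1.0850/1.0654 = 1.018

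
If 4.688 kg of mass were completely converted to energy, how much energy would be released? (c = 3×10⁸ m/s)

Using E = mc²:
c² = (3×10⁸)² = 9×10¹⁶ m²/s²
E = 4.688 × 9×10¹⁶ = 4.219×10¹⁷ J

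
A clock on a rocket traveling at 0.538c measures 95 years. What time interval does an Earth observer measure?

Proper time Δt₀ = 95 years
γ = 1/√(1 - 0.538²) = 1.186
Δt = γΔt₀ = 1.186 × 95 = 112.7 years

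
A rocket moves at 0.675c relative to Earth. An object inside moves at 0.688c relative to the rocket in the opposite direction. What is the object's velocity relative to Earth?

Object's velocity in rocket frame is u' = -0.688c
u = (u' + v)/(1 + u'v/c²) = (v - 0.688)/(1 - 0.688·v/c²)
Numerator: 0.675 - 0.688 = -0.013
Denominator: 1 - 0.4644 = 0.5356
u = -0.013/0.5356 = -0.02427c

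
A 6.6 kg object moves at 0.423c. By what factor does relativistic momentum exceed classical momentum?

p_rel = γmv, p_class = mv
Ratio = γ = 1/√(1 - 0.423²) = 1.104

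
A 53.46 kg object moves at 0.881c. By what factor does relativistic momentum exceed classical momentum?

p_rel = γmv, p_class = mv
Ratio = γ = 1/√(1 - 0.881²) = 2.114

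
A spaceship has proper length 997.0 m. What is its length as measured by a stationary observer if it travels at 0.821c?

Proper length L₀ = 997.0 m
γ = 1/√(1 - 0.821²) = 1.7515
L = L₀/γ = 997.0/1.7515 = 569.2 m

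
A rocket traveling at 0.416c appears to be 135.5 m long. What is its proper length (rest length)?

Contracted length L = 135.5 m
γ = 1/√(1 - 0.416²) = 1.0997
L₀ = γL = 1.0997 × 135.5 = 149.0 m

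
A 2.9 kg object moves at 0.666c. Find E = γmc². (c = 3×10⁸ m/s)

γ = 1/√(1 - 0.666²) = 1.3406
mc² = 2.9 × (3×10⁸)² = 2.610×10¹⁷ J
E = γmc² = 1.3406 × 2.610×10¹⁷ = 3.499×10¹⁷ J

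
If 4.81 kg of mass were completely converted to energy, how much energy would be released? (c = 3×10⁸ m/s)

Using E = mc²:
c² = (3×10⁸)² = 9×10¹⁶ m²/s²
E = 4.81 × 9×10¹⁶ = 4.329×10¹⁷ J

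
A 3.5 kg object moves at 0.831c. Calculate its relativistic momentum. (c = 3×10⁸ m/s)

γ = 1/√(1 - 0.831²) = 1.798
v = 0.831 × 3×10⁸ = 2.493×10⁸ m/s
p = γmv = 1.798 × 3.5 × 2.493×10⁸ = 1.569×10⁹ kg·m/s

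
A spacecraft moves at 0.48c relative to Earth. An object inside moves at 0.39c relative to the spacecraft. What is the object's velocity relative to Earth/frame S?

u = (u' + v)/(1 + u'v/c²)
Numerator: 0.39 + 0.48 = 0.87
Denominator: 1 + 0.1872 = 1.1872
u = 0.87/1.1872 = 0.7328c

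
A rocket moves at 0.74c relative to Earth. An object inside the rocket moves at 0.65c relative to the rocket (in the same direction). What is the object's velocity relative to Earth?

u = (u' + v)/(1 + u'v/c²)
Numerator: 0.65 + 0.74 = 1.39
Denominator: 1 + 0.481 = 1.481
u = 1.39/1.481 = 0.9386c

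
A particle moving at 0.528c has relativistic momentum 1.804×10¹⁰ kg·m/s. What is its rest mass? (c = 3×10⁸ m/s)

γ = 1/√(1 - 0.528²) = 1.1775
v = 0.528 × 3×10⁸ = 1.584×10⁸ m/s
m = p/(γv) = 1.804×10¹⁰/(1.1775 × 1.584×10⁸) = 96.72 kg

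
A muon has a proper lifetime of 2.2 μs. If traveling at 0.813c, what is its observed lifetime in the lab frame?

Proper lifetime τ₀ = 2.2 μs
γ = 1/√(1 - 0.813²) = 1.7174
τ = γτ₀ = 1.7174 × 2.2 μs = 3.778 μs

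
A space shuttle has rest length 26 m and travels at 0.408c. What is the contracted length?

Proper length L₀ = 26 m
γ = 1/√(1 - 0.408²) = 1.095
L = L₀/γ = 26/1.095 = 23.74 m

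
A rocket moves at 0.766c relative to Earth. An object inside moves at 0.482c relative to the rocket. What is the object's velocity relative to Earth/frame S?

u = (u' + v)/(1 + u'v/c²)
Numerator: 0.482 + 0.766 = 1.248
Denominator: 1 + 0.369212 = 1.369212
u = 1.248/1.369212 = 0.9115c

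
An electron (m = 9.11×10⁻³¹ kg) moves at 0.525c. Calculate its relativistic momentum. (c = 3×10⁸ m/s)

γ = 1/√(1 - 0.525²) = 1.175
v = 0.525 × 3×10⁸ = 1.575×10⁸ m/s
p = γmv = 1.175 × 9.11×10⁻³¹ × 1.575×10⁸ = 1.686×10⁻²² kg·m/s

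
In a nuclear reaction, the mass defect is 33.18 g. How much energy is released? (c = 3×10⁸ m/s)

Convert mass defect: Δm = 33.18 g = 0.03318 kg
E = Δm·c² = 0.03318 × (3×10⁸)²
= 0.03318 × 9×10¹⁶ = 2.986×10¹⁵ J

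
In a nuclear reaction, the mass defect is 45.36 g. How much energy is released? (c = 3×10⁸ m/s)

Convert mass defect: Δm = 45.36 g = 0.04536 kg
E = Δm·c² = 0.04536 × (3×10⁸)²
= 0.04536 × 9×10¹⁶ = 4.082×10¹⁵ J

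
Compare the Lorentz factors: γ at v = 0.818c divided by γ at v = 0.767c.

γ₁ = 1/√(1 - 0.818²) = 1.7385
γ₂ = 1/√(1 - 0.767²) = 1.5585
γ₁/γ₂ = 1.7385/1.5585 = 1.115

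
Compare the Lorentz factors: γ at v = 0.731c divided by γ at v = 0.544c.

γ₁ = 1/√(1 - 0.731²) = 1.4655
γ₂ = 1/√(1 - 0.544²) = 1.1918
γ₁/γ₂ = 1.4655/1.1918 = 1.230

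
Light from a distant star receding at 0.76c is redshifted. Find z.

β = 0.76
(1+β)/(1-β) = 1.76/0.24 = 7.333
√(7.333) = 2.708
z = 2.708 - 1 = 1.708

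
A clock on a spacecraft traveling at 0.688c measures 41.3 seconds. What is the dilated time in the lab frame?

Proper time Δt₀ = 41.3 seconds
γ = 1/√(1 - 0.688²) = 1.378
Δt = γΔt₀ = 1.378 × 41.3 = 56.91 seconds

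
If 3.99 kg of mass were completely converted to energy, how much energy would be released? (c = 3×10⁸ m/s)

Using E = mc²:
c² = (3×10⁸)² = 9×10¹⁶ m²/s²
E = 3.99 × 9×10¹⁶ = 3.591×10¹⁷ J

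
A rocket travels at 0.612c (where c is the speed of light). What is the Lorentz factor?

v/c = 0.612, so (v/c)² = 0.374544
1 - (v/c)² = 0.625456
γ = 1/√(0.625456) = 1.264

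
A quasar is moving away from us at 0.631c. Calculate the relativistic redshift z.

β = 0.631
(1+β)/(1-β) = 1.631/0.369 = 4.420
√(4.420) = 2.102
z = 2.102 - 1 = 1.102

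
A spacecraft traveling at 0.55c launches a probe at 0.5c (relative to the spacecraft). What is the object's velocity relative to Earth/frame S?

u = (u' + v)/(1 + u'v/c²)
Numerator: 0.5 + 0.55 = 1.05
Denominator: 1 + 0.275 = 1.275
u = 1.05/1.275 = 0.8235c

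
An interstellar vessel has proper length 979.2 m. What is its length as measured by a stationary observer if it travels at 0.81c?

Proper length L₀ = 979.2 m
γ = 1/√(1 - 0.81²) = 1.7052
L = L₀/γ = 979.2/1.7052 = 574.2 m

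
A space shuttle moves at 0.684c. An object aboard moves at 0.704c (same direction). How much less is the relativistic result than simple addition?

Classical: u' + v = 0.704 + 0.684 = 1.388c
Relativistic: u = (0.704 + 0.684)/(1 + 0.481536) = 1.388/1.481536 = 0.9369c
Difference: 1.388 - 0.9369 = 0.4511c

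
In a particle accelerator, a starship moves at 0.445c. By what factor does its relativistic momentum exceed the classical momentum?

p_rel = γmv, p_class = mv
Ratio = γ = 1/√(1 - 0.445²)
= 1/√(0.801975) = 1.117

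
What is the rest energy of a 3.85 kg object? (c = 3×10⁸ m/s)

c² = (3×10⁸)² = 9.000×10¹⁶ m²/s²
E₀ = mc² = 3.85 × 9.000×10¹⁶ = 3.465×10¹⁷ J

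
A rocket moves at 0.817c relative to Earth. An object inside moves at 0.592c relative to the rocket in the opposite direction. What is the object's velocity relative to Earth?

Object's velocity in rocket frame is u' = -0.592c
u = (u' + v)/(1 + u'v/c²) = (v - 0.592)/(1 - 0.592·v/c²)
Numerator: 0.817 - 0.592 = 0.225
Denominator: 1 - 0.483664 = 0.516336
u = 0.225/0.516336 = 0.4358c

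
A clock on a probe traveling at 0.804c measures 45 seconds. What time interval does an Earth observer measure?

Proper time Δt₀ = 45 seconds
γ = 1/√(1 - 0.804²) = 1.6817
Δt = γΔt₀ = 1.6817 × 45 = 75.68 seconds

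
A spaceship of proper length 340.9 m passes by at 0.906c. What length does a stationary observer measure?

Proper length L₀ = 340.9 m
γ = 1/√(1 - 0.906²) = 2.363
L = L₀/γ = 340.9/2.363 = 144.3 m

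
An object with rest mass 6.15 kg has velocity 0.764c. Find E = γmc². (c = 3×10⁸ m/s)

γ = 1/√(1 - 0.764²) = 1.550
mc² = 6.15 × (3×10⁸)² = 5.535×10¹⁷ J
E = γmc² = 1.550 × 5.535×10¹⁷ = 8.579×10¹⁷ J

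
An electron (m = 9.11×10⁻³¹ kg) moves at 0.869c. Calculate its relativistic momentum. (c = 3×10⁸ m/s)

γ = 1/√(1 - 0.869²) = 2.021
v = 0.869 × 3×10⁸ = 2.607×10⁸ m/s
p = γmv = 2.021 × 9.11×10⁻³¹ × 2.607×10⁸ = 4.800×10⁻²² kg·m/s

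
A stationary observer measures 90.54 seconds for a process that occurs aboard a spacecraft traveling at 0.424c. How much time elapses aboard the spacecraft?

Dilated time Δt = 90.54 seconds
γ = 1/√(1 - 0.424²) = 1.1042
Δt₀ = Δt/γ = 90.54/1.1042 = 82.00 seconds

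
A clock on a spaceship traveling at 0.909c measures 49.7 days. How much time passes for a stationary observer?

Proper time Δt₀ = 49.7 days
γ = 1/√(1 - 0.909²) = 2.399
Δt = γΔt₀ = 2.399 × 49.7 = 119.2 days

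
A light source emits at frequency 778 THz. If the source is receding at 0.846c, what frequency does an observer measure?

β = v/c = 0.846
(1-β)/(1+β) = 0.154/1.846 = 0.08342
Doppler factor = √(0.08342) = 0.2888
f_obs = 778 × 0.2888 = 224.7 THz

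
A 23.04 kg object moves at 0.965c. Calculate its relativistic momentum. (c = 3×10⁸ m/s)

γ = 1/√(1 - 0.965²) = 3.813
v = 0.965 × 3×10⁸ = 2.895×10⁸ m/s
p = γmv = 3.813 × 23.04 × 2.895×10⁸ = 2.543×10¹⁰ kg·m/s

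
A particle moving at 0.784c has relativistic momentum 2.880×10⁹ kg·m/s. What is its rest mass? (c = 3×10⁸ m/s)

γ = 1/√(1 - 0.784²) = 1.611
v = 0.784 × 3×10⁸ = 2.352×10⁸ m/s
m = p/(γv) = 2.880×10⁹/(1.611 × 2.352×10⁸) = 7.601 kg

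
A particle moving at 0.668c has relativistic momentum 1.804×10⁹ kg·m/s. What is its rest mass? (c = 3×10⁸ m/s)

γ = 1/√(1 - 0.668²) = 1.3438
v = 0.668 × 3×10⁸ = 2.004×10⁸ m/s
m = p/(γv) = 1.804×10⁹/(1.3438 × 2.004×10⁸) = 6.699 kg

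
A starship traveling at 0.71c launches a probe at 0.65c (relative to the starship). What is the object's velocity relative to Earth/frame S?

u = (u' + v)/(1 + u'v/c²)
Numerator: 0.65 + 0.71 = 1.36
Denominator: 1 + 0.4615 = 1.4615
u = 1.36/1.4615 = 0.9306c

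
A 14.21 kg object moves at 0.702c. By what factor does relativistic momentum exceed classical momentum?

p_rel = γmv, p_class = mv
Ratio = γ = 1/√(1 - 0.702²) = 1.404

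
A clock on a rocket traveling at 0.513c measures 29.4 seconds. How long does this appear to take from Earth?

Proper time Δt₀ = 29.4 seconds
γ = 1/√(1 - 0.513²) = 1.165
Δt = γΔt₀ = 1.165 × 29.4 = 34.25 seconds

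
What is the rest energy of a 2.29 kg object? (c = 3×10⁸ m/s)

c² = (3×10⁸)² = 9.000×10¹⁶ m²/s²
E₀ = mc² = 2.29 × 9.000×10¹⁶ = 2.061×10¹⁷ J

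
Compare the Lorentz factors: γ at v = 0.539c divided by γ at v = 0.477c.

γ₁ = 1/√(1 - 0.539²) = 1.187
γ₂ = 1/√(1 - 0.477²) = 1.138
γ₁/γ₂ = 1.187/1.138 = 1.043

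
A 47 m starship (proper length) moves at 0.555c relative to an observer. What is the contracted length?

Proper length L₀ = 47 m
γ = 1/√(1 - 0.555²) = 1.202
L = L₀/γ = 47/1.202 = 39.10 m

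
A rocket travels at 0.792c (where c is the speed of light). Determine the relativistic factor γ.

v/c = 0.792, so (v/c)² = 0.627264
1 - (v/c)² = 0.372736
γ = 1/√(0.372736) = 1.638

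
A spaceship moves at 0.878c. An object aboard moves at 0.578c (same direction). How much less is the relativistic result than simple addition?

Classical: u' + v = 0.578 + 0.878 = 1.456c
Relativistic: u = (0.578 + 0.878)/(1 + 0.507484) = 1.456/1.507484 = 0.9658c
Difference: 1.456 - 0.9658 = 0.4902c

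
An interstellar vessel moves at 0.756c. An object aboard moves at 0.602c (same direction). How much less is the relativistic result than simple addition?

Classical: u' + v = 0.602 + 0.756 = 1.358c
Relativistic: u = (0.602 + 0.756)/(1 + 0.455112) = 1.358/1.455112 = 0.9333c
Difference: 1.358 - 0.9333 = 0.4247c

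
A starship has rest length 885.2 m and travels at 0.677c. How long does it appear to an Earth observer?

Proper length L₀ = 885.2 m
γ = 1/√(1 - 0.677²) = 1.3587
L = L₀/γ = 885.2/1.3587 = 651.5 m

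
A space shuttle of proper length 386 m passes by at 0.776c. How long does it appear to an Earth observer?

Proper length L₀ = 386 m
γ = 1/√(1 - 0.776²) = 1.585
L = L₀/γ = 386/1.585 = 243.5 m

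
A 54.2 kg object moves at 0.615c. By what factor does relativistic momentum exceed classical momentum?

p_rel = γmv, p_class = mv
Ratio = γ = 1/√(1 - 0.615²) = 1.268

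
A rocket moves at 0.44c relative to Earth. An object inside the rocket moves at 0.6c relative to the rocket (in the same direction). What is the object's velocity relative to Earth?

u = (u' + v)/(1 + u'v/c²)
Numerator: 0.6 + 0.44 = 1.04
Denominator: 1 + 0.264 = 1.264
u = 1.04/1.264 = 0.8228c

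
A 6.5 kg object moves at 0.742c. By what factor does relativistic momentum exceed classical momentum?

p_rel = γmv, p_class = mv
Ratio = γ = 1/√(1 - 0.742²) = 1.492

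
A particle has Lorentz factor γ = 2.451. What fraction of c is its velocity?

From γ = 1/√(1 - v²/c²):
1/γ² = 1/2.451² = 0.1665
v²/c² = 1 - 0.1665 = 0.8335
v/c = √(0.8335) = 0.9130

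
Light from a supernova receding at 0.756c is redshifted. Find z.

β = 0.756
(1+β)/(1-β) = 1.756/0.244 = 7.197
√(7.197) = 2.683
z = 2.683 - 1 = 1.683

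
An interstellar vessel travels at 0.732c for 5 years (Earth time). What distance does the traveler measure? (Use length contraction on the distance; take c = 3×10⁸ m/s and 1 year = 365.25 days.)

Earth distance: d = v × t = 0.732c × 5 yr = 3.4650×10¹⁶ m
γ = 1.4678
d' = d/γ = 3.4650×10¹⁶/1.4678 = 2.361×10¹⁶ m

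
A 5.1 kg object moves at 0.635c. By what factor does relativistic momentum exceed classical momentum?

p_rel = γmv, p_class = mv
Ratio = γ = 1/√(1 - 0.635²) = 1.294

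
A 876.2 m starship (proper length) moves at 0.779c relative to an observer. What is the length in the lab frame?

Proper length L₀ = 876.2 m
γ = 1/√(1 - 0.779²) = 1.5948
L = L₀/γ = 876.2/1.5948 = 549.4 m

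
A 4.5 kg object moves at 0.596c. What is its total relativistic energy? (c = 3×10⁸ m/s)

γ = 1/√(1 - 0.596²) = 1.2454
mc² = 4.5 × (3×10⁸)² = 4.050×10¹⁷ J
E = γmc² = 1.2454 × 4.050×10¹⁷ = 5.044×10¹⁷ J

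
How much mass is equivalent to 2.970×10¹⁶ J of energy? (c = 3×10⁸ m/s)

From E = mc², we get m = E/c²
c² = (3×10⁸)² = 9×10¹⁶ m²/s²
m = 2.970×10¹⁶ / 9×10¹⁶ = 0.3300 kg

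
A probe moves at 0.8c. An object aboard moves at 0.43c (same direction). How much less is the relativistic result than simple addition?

Classical: u' + v = 0.43 + 0.8 = 1.23c
Relativistic: u = (0.43 + 0.8)/(1 + 0.344) = 1.23/1.344 = 0.9152c
Difference: 1.23 - 0.9152 = 0.3148c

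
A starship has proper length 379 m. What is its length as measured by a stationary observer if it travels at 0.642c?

Proper length L₀ = 379 m
γ = 1/√(1 - 0.642²) = 1.304
L = L₀/γ = 379/1.304 = 290.6 m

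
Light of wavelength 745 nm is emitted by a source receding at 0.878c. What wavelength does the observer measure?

β = 0.878
Wavelength Doppler factor = √(1.878/0.122) = √(15.39) = 3.923
λ_obs = 745 × 3.923 = 2923 nm (redshift)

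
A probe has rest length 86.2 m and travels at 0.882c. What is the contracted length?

Proper length L₀ = 86.2 m
γ = 1/√(1 - 0.882²) = 2.122
L = L₀/γ = 86.2/2.122 = 40.62 m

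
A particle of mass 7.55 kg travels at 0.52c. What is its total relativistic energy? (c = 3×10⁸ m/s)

γ = 1/√(1 - 0.52²) = 1.1707
mc² = 7.55 × (3×10⁸)² = 6.795×10¹⁷ J
E = γmc² = 1.1707 × 6.795×10¹⁷ = 7.955×10¹⁷ J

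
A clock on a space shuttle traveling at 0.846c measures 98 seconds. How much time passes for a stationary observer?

Proper time Δt₀ = 98 seconds
γ = 1/√(1 - 0.846²) = 1.876
Δt = γΔt₀ = 1.876 × 98 = 183.8 seconds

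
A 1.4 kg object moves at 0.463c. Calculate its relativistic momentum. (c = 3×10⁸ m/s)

γ = 1/√(1 - 0.463²) = 1.128
v = 0.463 × 3×10⁸ = 1.389×10⁸ m/s
p = γmv = 1.128 × 1.4 × 1.389×10⁸ = 2.194×10⁸ kg·m/s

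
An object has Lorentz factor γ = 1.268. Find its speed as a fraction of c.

From γ = 1/√(1 - v²/c²):
1/γ² = 1/1.268² = 0.621959
v²/c² = 1 - 0.621959 = 0.378041
v/c = √(0.378041) = 0.6149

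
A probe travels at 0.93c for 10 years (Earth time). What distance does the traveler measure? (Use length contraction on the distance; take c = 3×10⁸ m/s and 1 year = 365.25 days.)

Earth distance: d = v × t = 0.93c × 10 yr = 8.805×10¹⁶ m
γ = 2.721
d' = d/γ = 8.805×10¹⁶/2.721 = 3.236×10¹⁶ m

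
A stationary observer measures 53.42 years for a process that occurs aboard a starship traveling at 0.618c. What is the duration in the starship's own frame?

Dilated time Δt = 53.42 years
γ = 1/√(1 - 0.618²) = 1.272
Δt₀ = Δt/γ = 53.42/1.272 = 42.00 years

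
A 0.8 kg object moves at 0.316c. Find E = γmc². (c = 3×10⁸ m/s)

γ = 1/√(1 - 0.316²) = 1.054
mc² = 0.8 × (3×10⁸)² = 7.200×10¹⁶ J
E = γmc² = 1.054 × 7.200×10¹⁶ = 7.589×10¹⁶ J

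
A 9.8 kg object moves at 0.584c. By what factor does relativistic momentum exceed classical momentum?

p_rel = γmv, p_class = mv
Ratio = γ = 1/√(1 - 0.584²) = 1.232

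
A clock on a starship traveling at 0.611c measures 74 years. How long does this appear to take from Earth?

Proper time Δt₀ = 74 years
γ = 1/√(1 - 0.611²) = 1.2632
Δt = γΔt₀ = 1.2632 × 74 = 93.48 years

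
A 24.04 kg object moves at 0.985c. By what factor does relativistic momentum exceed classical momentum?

p_rel = γmv, p_class = mv
Ratio = γ = 1/√(1 - 0.985²) = 5.795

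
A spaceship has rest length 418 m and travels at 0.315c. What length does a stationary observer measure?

Proper length L₀ = 418 m
γ = 1/√(1 - 0.315²) = 1.0536
L = L₀/γ = 418/1.0536 = 396.7 m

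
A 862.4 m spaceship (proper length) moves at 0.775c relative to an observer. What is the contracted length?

Proper length L₀ = 862.4 m
γ = 1/√(1 - 0.775²) = 1.5824
L = L₀/γ = 862.4/1.5824 = 545.0 m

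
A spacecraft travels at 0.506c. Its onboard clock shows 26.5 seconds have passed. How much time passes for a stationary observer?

Proper time Δt₀ = 26.5 seconds
γ = 1/√(1 - 0.506²) = 1.1594
Δt = γΔt₀ = 1.1594 × 26.5 = 30.72 seconds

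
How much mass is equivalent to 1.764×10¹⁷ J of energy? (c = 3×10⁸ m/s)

From E = mc², we get m = E/c²
c² = (3×10⁸)² = 9×10¹⁶ m²/s²
m = 1.764×10¹⁷ / 9×10¹⁶ = 1.960 kg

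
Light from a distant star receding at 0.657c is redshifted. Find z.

β = 0.657
(1+β)/(1-β) = 1.657/0.343 = 4.831
√(4.831) = 2.198
z = 2.198 - 1 = 1.198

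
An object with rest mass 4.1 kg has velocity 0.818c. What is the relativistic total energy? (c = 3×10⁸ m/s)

γ = 1/√(1 - 0.818²) = 1.7385
mc² = 4.1 × (3×10⁸)² = 3.690×10¹⁷ J
E = γmc² = 1.7385 × 3.690×10¹⁷ = 6.415×10¹⁷ J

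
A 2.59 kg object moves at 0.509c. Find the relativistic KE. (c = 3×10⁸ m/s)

γ = 1/√(1 - 0.509²) = 1.16176
γ - 1 = 0.16176
KE = (γ-1)mc² = 0.16176 × 2.59 × (3×10⁸)² = 3.771×10¹⁶ J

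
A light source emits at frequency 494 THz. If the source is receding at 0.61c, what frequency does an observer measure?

β = v/c = 0.61
(1-β)/(1+β) = 0.39/1.61 = 0.24224
Doppler factor = √(0.24224) = 0.4922
f_obs = 494 × 0.4922 = 243.1 THz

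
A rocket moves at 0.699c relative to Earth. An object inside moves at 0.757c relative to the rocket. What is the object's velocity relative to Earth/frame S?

u = (u' + v)/(1 + u'v/c²)
Numerator: 0.757 + 0.699 = 1.456
Denominator: 1 + 0.529143 = 1.529143
u = 1.456/1.529143 = 0.9522c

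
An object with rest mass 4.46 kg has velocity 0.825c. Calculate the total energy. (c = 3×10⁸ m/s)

γ = 1/√(1 - 0.825²) = 1.7695
mc² = 4.46 × (3×10⁸)² = 4.014×10¹⁷ J
E = γmc² = 1.7695 × 4.014×10¹⁷ = 7.103×10¹⁷ J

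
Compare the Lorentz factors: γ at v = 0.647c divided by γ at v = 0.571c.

γ₁ = 1/√(1 - 0.647²) = 1.3115
γ₂ = 1/√(1 - 0.571²) = 1.2181
γ₁/γ₂ = 1.3115/1.2181 = 1.077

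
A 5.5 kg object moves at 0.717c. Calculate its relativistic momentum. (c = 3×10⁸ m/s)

γ = 1/√(1 - 0.717²) = 1.4346
v = 0.717 × 3×10⁸ = 2.151×10⁸ m/s
p = γmv = 1.4346 × 5.5 × 2.151×10⁸ = 1.697×10⁹ kg·m/s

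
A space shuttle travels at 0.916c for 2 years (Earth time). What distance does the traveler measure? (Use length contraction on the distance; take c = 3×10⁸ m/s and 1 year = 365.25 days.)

Earth distance: d = v × t = 0.916c × 2 yr = 1.7344×10¹⁶ m
γ = 2.4927
d' = d/γ = 1.7344×10¹⁶/2.4927 = 6.958×10¹⁵ m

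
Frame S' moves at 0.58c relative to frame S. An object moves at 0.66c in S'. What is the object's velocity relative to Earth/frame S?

u = (u' + v)/(1 + u'v/c²)
Numerator: 0.66 + 0.58 = 1.24
Denominator: 1 + 0.3828 = 1.3828
u = 1.24/1.3828 = 0.8967c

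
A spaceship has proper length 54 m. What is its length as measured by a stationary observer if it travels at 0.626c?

Proper length L₀ = 54 m
γ = 1/√(1 - 0.626²) = 1.2823
L = L₀/γ = 54/1.2823 = 42.11 m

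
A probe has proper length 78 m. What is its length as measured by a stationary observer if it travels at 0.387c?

Proper length L₀ = 78 m
γ = 1/√(1 - 0.387²) = 1.0845
L = L₀/γ = 78/1.0845 = 71.92 m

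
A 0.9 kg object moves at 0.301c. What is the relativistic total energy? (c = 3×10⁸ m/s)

γ = 1/√(1 - 0.301²) = 1.0486
mc² = 0.9 × (3×10⁸)² = 8.100×10¹⁶ J
E = γmc² = 1.0486 × 8.100×10¹⁶ = 8.494×10¹⁶ J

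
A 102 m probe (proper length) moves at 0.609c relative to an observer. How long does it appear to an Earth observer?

Proper length L₀ = 102 m
γ = 1/√(1 - 0.609²) = 1.2608
L = L₀/γ = 102/1.2608 = 80.90 m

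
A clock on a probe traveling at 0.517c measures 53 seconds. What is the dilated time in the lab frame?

Proper time Δt₀ = 53 seconds
γ = 1/√(1 - 0.517²) = 1.16824
Δt = γΔt₀ = 1.16824 × 53 = 61.92 seconds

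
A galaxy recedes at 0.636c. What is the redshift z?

β = 0.636
(1+β)/(1-β) = 1.636/0.364 = 4.495
√(4.495) = 2.120
z = 2.120 - 1 = 1.120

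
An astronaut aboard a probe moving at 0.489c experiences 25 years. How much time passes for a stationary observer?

Proper time Δt₀ = 25 years
γ = 1/√(1 - 0.489²) = 1.1464
Δt = γΔt₀ = 1.1464 × 25 = 28.66 years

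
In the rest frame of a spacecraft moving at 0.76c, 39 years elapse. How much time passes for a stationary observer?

Proper time Δt₀ = 39 years
γ = 1/√(1 - 0.76²) = 1.5386
Δt = γΔt₀ = 1.5386 × 39 = 60.01 years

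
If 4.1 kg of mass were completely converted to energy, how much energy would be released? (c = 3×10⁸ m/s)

Using E = mc²:
c² = (3×10⁸)² = 9×10¹⁶ m²/s²
E = 4.1 × 9×10¹⁶ = 3.690×10¹⁷ J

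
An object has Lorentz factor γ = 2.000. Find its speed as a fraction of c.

From γ = 1/√(1 - v²/c²):
1/γ² = 1/2.000² = 0.2500
v²/c² = 1 - 0.2500 = 0.7500
v/c = √(0.7500) = 0.8660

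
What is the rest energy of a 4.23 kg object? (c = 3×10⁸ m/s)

c² = (3×10⁸)² = 9.000×10¹⁶ m²/s²
E₀ = mc² = 4.23 × 9.000×10¹⁶ = 3.807×10¹⁷ J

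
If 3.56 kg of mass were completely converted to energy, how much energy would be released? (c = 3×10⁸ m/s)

Using E = mc²:
c² = (3×10⁸)² = 9×10¹⁶ m²/s²
E = 3.56 × 9×10¹⁶ = 3.204×10¹⁷ J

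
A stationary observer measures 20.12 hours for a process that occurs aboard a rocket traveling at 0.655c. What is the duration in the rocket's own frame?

Dilated time Δt = 20.12 hours
γ = 1/√(1 - 0.655²) = 1.3234
Δt₀ = Δt/γ = 20.12/1.3234 = 15.20 hours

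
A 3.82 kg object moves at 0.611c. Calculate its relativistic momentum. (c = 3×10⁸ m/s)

γ = 1/√(1 - 0.611²) = 1.2632
v = 0.611 × 3×10⁸ = 1.833×10⁸ m/s
p = γmv = 1.2632 × 3.82 × 1.833×10⁸ = 8.845×10⁸ kg·m/s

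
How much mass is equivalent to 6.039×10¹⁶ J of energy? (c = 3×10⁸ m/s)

From E = mc², we get m = E/c²
c² = (3×10⁸)² = 9×10¹⁶ m²/s²
m = 6.039×10¹⁶ / 9×10¹⁶ = 0.6710 kg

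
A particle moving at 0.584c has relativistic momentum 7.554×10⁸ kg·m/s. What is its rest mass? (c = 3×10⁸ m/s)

γ = 1/√(1 - 0.584²) = 1.232
v = 0.584 × 3×10⁸ = 1.752×10⁸ m/s
m = p/(γv) = 7.554×10⁸/(1.232 × 1.752×10⁸) = 3.500 kg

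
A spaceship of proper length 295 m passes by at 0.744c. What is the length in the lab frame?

Proper length L₀ = 295 m
γ = 1/√(1 - 0.744²) = 1.497
L = L₀/γ = 295/1.497 = 197.1 m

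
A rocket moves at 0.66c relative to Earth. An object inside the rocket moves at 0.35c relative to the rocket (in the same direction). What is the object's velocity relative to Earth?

u = (u' + v)/(1 + u'v/c²)
Numerator: 0.35 + 0.66 = 1.01
Denominator: 1 + 0.231 = 1.231
u = 1.01/1.231 = 0.8205c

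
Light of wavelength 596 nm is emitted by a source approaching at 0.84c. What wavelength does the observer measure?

β = 0.84
Wavelength Doppler factor = √(0.16/1.84) = √(0.08696) = 0.2949
λ_obs = 596 × 0.2949 = 175.8 nm (blueshift)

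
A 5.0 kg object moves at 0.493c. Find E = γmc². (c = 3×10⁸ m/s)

γ = 1/√(1 - 0.493²) = 1.1494
mc² = 5.0 × (3×10⁸)² = 4.500×10¹⁷ J
E = γmc² = 1.1494 × 4.500×10¹⁷ = 5.172×10¹⁷ J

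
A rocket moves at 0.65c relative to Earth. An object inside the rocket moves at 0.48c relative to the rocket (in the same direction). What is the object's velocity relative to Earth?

u = (u' + v)/(1 + u'v/c²)
Numerator: 0.48 + 0.65 = 1.13
Denominator: 1 + 0.312 = 1.312
u = 1.13/1.312 = 0.8613c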